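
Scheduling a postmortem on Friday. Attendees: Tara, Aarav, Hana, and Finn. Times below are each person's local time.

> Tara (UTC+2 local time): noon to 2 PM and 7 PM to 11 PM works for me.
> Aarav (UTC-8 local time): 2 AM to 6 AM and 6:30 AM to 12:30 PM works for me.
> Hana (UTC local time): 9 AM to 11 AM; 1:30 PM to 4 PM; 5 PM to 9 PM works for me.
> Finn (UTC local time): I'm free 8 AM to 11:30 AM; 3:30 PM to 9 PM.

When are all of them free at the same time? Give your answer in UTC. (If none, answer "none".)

10:00-11:00, 17:00-20:30

Tara in UTC: 10:00-12:00, 17:00-21:00 (subtract 2h to convert from UTC+2).
Aarav in UTC: 10:00-14:00, 14:30-20:30 (add 8h to convert from UTC-8).
Hana in UTC: 09:00-11:00, 13:30-16:00, 17:00-21:00.
Finn in UTC: 08:00-11:30, 15:30-21:00.
Tara ∩ Aarav: 10:00-12:00, 17:00-20:30.
Tara ∩ Aarav ∩ Hana: 10:00-11:00, 17:00-20:30.
Tara ∩ Aarav ∩ Hana ∩ Finn: 10:00-11:00, 17:00-20:30.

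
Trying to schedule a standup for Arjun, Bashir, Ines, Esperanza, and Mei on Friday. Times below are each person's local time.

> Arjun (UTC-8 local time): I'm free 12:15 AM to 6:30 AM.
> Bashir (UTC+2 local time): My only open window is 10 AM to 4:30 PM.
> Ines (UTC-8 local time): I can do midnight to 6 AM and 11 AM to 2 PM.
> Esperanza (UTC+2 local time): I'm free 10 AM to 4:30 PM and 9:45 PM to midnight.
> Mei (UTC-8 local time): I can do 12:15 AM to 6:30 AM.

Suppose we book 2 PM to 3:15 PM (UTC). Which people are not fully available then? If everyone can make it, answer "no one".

Arjun, Bashir, Esperanza, Ines, Mei

Arjun in UTC: 08:15-14:30 (add 8h to convert from UTC-8).
Bashir in UTC: 08:00-14:30 (subtract 2h to convert from UTC+2).
Ines in UTC: 08:00-14:00, 19:00-22:00 (add 8h to convert from UTC-8).
Esperanza in UTC: 08:00-14:30, 19:45-22:00 (subtract 2h to convert from UTC+2).
Mei in UTC: 08:15-14:30 (add 8h to convert from UTC-8).
Arjun: not fully free for 14:00-15:15. Bashir: not fully free for 14:00-15:15. Ines: not fully free for 14:00-15:15. Esperanza: not fully free for 14:00-15:15. Mei: not fully free for 14:00-15:15.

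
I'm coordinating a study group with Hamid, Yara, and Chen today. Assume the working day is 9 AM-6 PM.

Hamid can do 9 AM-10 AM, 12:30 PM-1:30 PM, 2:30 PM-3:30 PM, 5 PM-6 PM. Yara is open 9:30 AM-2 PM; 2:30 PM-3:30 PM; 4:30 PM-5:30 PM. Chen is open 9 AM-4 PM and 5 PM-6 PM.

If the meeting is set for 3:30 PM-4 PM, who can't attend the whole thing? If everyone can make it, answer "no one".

Hamid, Yara

Hamid: not fully free for 15:30-16:00. Yara: not fully free for 15:30-16:00. Chen: free for 15:30-16:00.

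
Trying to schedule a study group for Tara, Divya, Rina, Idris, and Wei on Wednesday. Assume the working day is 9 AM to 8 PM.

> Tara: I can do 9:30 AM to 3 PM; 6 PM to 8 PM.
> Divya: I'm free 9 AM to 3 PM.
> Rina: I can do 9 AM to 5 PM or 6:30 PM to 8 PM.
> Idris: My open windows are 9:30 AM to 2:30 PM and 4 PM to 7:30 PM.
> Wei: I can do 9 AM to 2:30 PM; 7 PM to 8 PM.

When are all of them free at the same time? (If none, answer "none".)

Tara ∩ Divya: 09:30-15:00.
Tara ∩ Divya ∩ Rina: 09:30-15:00.
Tara ∩ Divya ∩ Rina ∩ Idris: 09:30-14:30.
Tara ∩ Divya ∩ Rina ∩ Idris ∩ Wei: 09:30-14:30.

09:30-14:30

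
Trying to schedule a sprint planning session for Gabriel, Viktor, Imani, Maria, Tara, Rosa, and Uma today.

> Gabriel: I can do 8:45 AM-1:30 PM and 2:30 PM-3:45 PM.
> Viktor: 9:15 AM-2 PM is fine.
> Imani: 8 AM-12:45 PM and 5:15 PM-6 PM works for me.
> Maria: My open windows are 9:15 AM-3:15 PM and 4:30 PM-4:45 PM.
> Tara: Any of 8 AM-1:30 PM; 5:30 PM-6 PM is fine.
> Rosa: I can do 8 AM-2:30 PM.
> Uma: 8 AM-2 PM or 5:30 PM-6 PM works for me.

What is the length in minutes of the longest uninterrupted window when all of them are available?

Gabriel ∩ Viktor: 09:15-13:30.
Gabriel ∩ Viktor ∩ Imani: 09:15-12:45.
Gabriel ∩ Viktor ∩ Imani ∩ Maria: 09:15-12:45.
Gabriel ∩ Viktor ∩ Imani ∩ Maria ∩ Tara: 09:15-12:45.
Gabriel ∩ Viktor ∩ Imani ∩ Maria ∩ Tara ∩ Rosa: 09:15-12:45.
Gabriel ∩ Viktor ∩ Imani ∩ Maria ∩ Tara ∩ Rosa ∩ Uma: 09:15-12:45.
The longest is 09:15-12:45 at 210 minutes.

210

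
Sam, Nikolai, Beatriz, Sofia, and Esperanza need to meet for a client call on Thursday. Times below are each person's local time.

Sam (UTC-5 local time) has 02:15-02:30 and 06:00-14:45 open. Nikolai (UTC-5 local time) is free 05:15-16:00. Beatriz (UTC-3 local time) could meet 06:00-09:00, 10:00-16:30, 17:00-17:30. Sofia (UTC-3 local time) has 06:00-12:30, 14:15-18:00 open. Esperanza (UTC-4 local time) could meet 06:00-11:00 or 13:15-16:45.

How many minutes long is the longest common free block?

Sam in UTC: 07:15-07:30, 11:00-19:45 (add 5h to convert from UTC-5).
Nikolai in UTC: 10:15-21:00 (add 5h to convert from UTC-5).
Beatriz in UTC: 09:00-12:00, 13:00-19:30, 20:00-20:30 (add 3h to convert from UTC-3).
Sofia in UTC: 09:00-15:30, 17:15-21:00 (add 3h to convert from UTC-3).
Esperanza in UTC: 10:00-15:00, 17:15-20:45 (add 4h to convert from UTC-4).
Sam ∩ Nikolai: 11:00-19:45.
Sam ∩ Nikolai ∩ Beatriz: 11:00-12:00, 13:00-19:30.
Sam ∩ Nikolai ∩ Beatriz ∩ Sofia: 11:00-12:00, 13:00-15:30, 17:15-19:30.
Sam ∩ Nikolai ∩ Beatriz ∩ Sofia ∩ Esperanza: 11:00-12:00, 13:00-15:00, 17:15-19:30.
The longest is 17:15-19:30 at 135 minutes.

135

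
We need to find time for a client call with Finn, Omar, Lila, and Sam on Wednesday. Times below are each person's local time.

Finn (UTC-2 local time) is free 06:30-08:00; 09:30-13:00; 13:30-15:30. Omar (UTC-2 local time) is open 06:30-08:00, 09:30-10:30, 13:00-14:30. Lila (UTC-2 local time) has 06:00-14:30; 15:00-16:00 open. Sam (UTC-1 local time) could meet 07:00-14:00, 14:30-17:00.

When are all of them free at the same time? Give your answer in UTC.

Finn in UTC: 08:30-10:00, 11:30-15:00, 15:30-17:30 (add 2h to convert from UTC-2).
Omar in UTC: 08:30-10:00, 11:30-12:30, 15:00-16:30 (add 2h to convert from UTC-2).
Lila in UTC: 08:00-16:30, 17:00-18:00 (add 2h to convert from UTC-2).
Sam in UTC: 08:00-15:00, 15:30-18:00 (add 1h to convert from UTC-1).
Finn ∩ Omar: 08:30-10:00, 11:30-12:30, 15:30-16:30.
Finn ∩ Omar ∩ Lila: 08:30-10:00, 11:30-12:30, 15:30-16:30.
Finn ∩ Omar ∩ Lila ∩ Sam: 08:30-10:00, 11:30-12:30, 15:30-16:30.

08:30-10:00, 11:30-12:30, 15:30-16:30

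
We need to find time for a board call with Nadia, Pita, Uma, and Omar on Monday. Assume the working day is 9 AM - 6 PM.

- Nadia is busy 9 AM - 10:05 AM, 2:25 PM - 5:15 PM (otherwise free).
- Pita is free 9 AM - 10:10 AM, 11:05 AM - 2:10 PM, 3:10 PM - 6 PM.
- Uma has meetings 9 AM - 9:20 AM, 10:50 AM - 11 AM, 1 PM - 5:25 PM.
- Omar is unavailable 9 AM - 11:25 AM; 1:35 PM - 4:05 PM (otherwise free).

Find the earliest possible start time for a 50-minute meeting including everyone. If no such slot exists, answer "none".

Nadia free: 10:05-14:25, 17:15-18:00 (invert busy blocks within the working day).
Pita free: 09:00-10:10, 11:05-14:10, 15:10-18:00.
Uma free: 09:20-10:50, 11:00-13:00, 17:25-18:00 (invert busy blocks within the working day).
Omar free: 11:25-13:35, 16:05-18:00 (invert busy blocks within the working day).
Nadia ∩ Pita: 10:05-10:10, 11:05-14:10, 17:15-18:00.
Nadia ∩ Pita ∩ Uma: 10:05-10:10, 11:05-13:00, 17:25-18:00.
Nadia ∩ Pita ∩ Uma ∩ Omar: 11:25-13:00, 17:25-18:00.
The first common window of at least 50 minutes is 11:25-13:00, so the earliest start is 11:25.

11:25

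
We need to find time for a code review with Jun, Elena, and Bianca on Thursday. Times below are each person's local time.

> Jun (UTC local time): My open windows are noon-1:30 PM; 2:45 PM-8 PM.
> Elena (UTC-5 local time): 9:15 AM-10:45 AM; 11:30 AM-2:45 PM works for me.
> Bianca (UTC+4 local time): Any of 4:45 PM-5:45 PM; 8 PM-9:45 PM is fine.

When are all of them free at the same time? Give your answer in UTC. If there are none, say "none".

16:30-17:45

Jun in UTC: 12:00-13:30, 14:45-20:00.
Elena in UTC: 14:15-15:45, 16:30-19:45 (add 5h to convert from UTC-5).
Bianca in UTC: 12:45-13:45, 16:00-17:45 (subtract 4h to convert from UTC+4).
Jun ∩ Elena: 14:45-15:45, 16:30-19:45.
Jun ∩ Elena ∩ Bianca: 16:30-17:45.
Those are the intersection windows.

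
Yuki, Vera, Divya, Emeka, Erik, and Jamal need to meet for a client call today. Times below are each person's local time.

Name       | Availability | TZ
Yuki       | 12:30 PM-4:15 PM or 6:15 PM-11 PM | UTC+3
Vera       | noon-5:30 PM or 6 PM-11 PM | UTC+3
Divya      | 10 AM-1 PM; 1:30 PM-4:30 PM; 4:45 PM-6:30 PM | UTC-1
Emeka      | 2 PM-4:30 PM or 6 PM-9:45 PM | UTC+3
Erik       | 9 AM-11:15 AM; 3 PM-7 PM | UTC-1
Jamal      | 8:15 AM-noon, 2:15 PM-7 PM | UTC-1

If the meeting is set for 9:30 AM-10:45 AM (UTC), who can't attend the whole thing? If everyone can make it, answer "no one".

Divya, Emeka, Erik

Yuki in UTC: 09:30-13:15, 15:15-20:00 (subtract 3h to convert from UTC+3).
Vera in UTC: 09:00-14:30, 15:00-20:00 (subtract 3h to convert from UTC+3).
Divya in UTC: 11:00-14:00, 14:30-17:30, 17:45-19:30 (add 1h to convert from UTC-1).
Emeka in UTC: 11:00-13:30, 15:00-18:45 (subtract 3h to convert from UTC+3).
Erik in UTC: 10:00-12:15, 16:00-20:00 (add 1h to convert from UTC-1).
Jamal in UTC: 09:15-13:00, 15:15-20:00 (add 1h to convert from UTC-1).
Yuki: free for 09:30-10:45. Vera: free for 09:30-10:45. Divya: not fully free for 09:30-10:45. Emeka: not fully free for 09:30-10:45. Erik: not fully free for 09:30-10:45. Jamal: free for 09:30-10:45.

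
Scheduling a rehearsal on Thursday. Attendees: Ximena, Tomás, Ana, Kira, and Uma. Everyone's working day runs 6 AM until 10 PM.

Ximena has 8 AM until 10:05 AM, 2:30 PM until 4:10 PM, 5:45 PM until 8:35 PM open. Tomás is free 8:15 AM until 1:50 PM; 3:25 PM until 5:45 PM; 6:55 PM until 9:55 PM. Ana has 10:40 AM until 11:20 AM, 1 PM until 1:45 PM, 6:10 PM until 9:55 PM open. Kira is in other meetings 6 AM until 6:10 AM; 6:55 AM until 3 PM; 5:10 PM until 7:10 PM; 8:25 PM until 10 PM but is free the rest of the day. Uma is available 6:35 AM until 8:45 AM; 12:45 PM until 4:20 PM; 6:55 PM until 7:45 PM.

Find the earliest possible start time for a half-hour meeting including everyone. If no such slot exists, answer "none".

19:10

Ximena free: 08:00-10:05, 14:30-16:10, 17:45-20:35.
Tomás free: 08:15-13:50, 15:25-17:45, 18:55-21:55.
Ana free: 10:40-11:20, 13:00-13:45, 18:10-21:55.
Kira free: 06:10-06:55, 15:00-17:10, 19:10-20:25 (invert busy blocks within the working day).
Uma free: 06:35-08:45, 12:45-16:20, 18:55-19:45.
Ximena ∩ Tomás: 08:15-10:05, 15:25-16:10, 18:55-20:35.
Ximena ∩ Tomás ∩ Ana: 18:55-20:35.
Ximena ∩ Tomás ∩ Ana ∩ Kira: 19:10-20:25.
Ximena ∩ Tomás ∩ Ana ∩ Kira ∩ Uma: 19:10-19:45.
The first common window of at least 30 minutes is 19:10-19:45, so the earliest start is 19:10.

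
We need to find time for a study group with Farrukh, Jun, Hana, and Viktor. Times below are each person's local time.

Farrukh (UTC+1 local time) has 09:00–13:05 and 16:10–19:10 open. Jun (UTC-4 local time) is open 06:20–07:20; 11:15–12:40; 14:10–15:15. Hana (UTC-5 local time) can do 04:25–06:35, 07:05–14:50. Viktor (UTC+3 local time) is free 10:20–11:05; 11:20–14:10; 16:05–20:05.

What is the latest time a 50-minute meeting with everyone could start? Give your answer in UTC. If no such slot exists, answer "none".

Farrukh in UTC: 08:00-12:05, 15:10-18:10 (subtract 1h to convert from UTC+1).
Jun in UTC: 10:20-11:20, 15:15-16:40, 18:10-19:15 (add 4h to convert from UTC-4).
Hana in UTC: 09:25-11:35, 12:05-19:50 (add 5h to convert from UTC-5).
Viktor in UTC: 07:20-08:05, 08:20-11:10, 13:05-17:05 (subtract 3h to convert from UTC+3).
Farrukh ∩ Jun: 10:20-11:20, 15:15-16:40.
Farrukh ∩ Jun ∩ Hana: 10:20-11:20, 15:15-16:40.
Farrukh ∩ Jun ∩ Hana ∩ Viktor: 10:20-11:10, 15:15-16:40.
The last common window of at least 50 minutes is 15:15-16:40; a 50-minute meeting can start as late as 15:50 and still end by 16:40.

15:50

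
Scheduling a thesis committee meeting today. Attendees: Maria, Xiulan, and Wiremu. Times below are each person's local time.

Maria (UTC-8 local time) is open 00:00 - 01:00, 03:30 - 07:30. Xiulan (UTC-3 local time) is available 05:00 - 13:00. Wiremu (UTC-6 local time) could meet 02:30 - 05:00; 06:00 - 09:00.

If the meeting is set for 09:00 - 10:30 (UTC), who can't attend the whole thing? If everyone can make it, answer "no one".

Maria

Maria in UTC: 08:00-09:00, 11:30-15:30 (add 8h to convert from UTC-8).
Xiulan in UTC: 08:00-16:00 (add 3h to convert from UTC-3).
Wiremu in UTC: 08:30-11:00, 12:00-15:00 (add 6h to convert from UTC-6).
Maria: not fully free for 09:00-10:30. Xiulan: free for 09:00-10:30. Wiremu: free for 09:00-10:30.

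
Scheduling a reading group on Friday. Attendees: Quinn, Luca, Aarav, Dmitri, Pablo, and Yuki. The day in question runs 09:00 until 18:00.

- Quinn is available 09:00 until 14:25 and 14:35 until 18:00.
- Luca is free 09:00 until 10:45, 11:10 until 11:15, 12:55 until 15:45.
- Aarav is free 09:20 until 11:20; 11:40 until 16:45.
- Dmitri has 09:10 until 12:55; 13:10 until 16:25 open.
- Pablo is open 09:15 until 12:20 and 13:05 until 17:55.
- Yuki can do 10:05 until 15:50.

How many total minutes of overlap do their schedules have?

190

Quinn ∩ Luca: 09:00-10:45, 11:10-11:15, 12:55-14:25, 14:35-15:45.
Quinn ∩ Luca ∩ Aarav: 09:20-10:45, 11:10-11:15, 12:55-14:25, 14:35-15:45.
Quinn ∩ Luca ∩ Aarav ∩ Dmitri: 09:20-10:45, 11:10-11:15, 13:10-14:25, 14:35-15:45.
Quinn ∩ Luca ∩ Aarav ∩ Dmitri ∩ Pablo: 09:20-10:45, 11:10-11:15, 13:10-14:25, 14:35-15:45.
Quinn ∩ Luca ∩ Aarav ∩ Dmitri ∩ Pablo ∩ Yuki: 10:05-10:45, 11:10-11:15, 13:10-14:25, 14:35-15:45.
So the common availability across everyone is 10:05-10:45, 11:10-11:15, 13:10-14:25, 14:35-15:45.
Summing the common windows: 40 + 5 + 75 + 70 = 190 minutes.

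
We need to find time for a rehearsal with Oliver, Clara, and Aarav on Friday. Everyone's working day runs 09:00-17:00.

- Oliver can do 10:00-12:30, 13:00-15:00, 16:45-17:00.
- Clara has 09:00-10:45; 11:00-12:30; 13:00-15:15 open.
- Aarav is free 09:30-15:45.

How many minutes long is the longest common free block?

Oliver ∩ Clara: 10:00-10:45, 11:00-12:30, 13:00-15:00.
Oliver ∩ Clara ∩ Aarav: 10:00-10:45, 11:00-12:30, 13:00-15:00.
The longest is 13:00-15:00 at 120 minutes.

120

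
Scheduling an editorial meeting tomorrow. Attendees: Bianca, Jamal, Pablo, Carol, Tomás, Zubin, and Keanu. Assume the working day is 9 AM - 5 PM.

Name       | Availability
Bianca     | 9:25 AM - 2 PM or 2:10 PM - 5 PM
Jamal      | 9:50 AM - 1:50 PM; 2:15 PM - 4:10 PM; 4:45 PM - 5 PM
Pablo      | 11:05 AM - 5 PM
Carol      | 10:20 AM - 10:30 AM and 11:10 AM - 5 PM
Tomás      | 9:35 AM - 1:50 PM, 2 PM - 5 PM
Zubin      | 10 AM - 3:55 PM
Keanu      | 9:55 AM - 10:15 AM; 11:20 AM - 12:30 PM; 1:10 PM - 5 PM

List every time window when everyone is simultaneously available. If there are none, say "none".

Bianca ∩ Jamal: 09:50-13:50, 14:15-16:10, 16:45-17:00.
Bianca ∩ Jamal ∩ Pablo: 11:05-13:50, 14:15-16:10, 16:45-17:00.
Bianca ∩ Jamal ∩ Pablo ∩ Carol: 11:10-13:50, 14:15-16:10, 16:45-17:00.
Bianca ∩ Jamal ∩ Pablo ∩ Carol ∩ Tomás: 11:10-13:50, 14:15-16:10, 16:45-17:00.
Bianca ∩ Jamal ∩ Pablo ∩ Carol ∩ Tomás ∩ Zubin: 11:10-13:50, 14:15-15:55.
Bianca ∩ Jamal ∩ Pablo ∩ Carol ∩ Tomás ∩ Zubin ∩ Keanu: 11:20-12:30, 13:10-13:50, 14:15-15:55.

11:20-12:30, 13:10-13:50, 14:15-15:55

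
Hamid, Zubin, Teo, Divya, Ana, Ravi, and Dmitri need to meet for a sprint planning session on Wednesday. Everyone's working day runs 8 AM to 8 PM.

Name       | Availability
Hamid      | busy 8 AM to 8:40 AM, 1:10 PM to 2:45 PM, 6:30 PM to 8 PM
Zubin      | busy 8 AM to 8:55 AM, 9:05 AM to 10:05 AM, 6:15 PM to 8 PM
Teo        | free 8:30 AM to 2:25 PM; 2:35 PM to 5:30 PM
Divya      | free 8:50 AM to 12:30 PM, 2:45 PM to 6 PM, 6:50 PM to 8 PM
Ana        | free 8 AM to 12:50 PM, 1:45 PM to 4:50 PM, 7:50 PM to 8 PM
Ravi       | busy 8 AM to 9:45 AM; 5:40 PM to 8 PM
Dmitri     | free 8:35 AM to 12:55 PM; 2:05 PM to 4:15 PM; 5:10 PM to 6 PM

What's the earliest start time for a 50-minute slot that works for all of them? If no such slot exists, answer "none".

Hamid free: 08:40-13:10, 14:45-18:30 (invert busy blocks within the working day).
Zubin free: 08:55-09:05, 10:05-18:15 (invert busy blocks within the working day).
Teo free: 08:30-14:25, 14:35-17:30.
Divya free: 08:50-12:30, 14:45-18:00, 18:50-20:00.
Ana free: 08:00-12:50, 13:45-16:50, 19:50-20:00.
Ravi free: 09:45-17:40 (invert busy blocks within the working day).
Dmitri free: 08:35-12:55, 14:05-16:15, 17:10-18:00.
Hamid ∩ Zubin: 08:55-09:05, 10:05-13:10, 14:45-18:15.
Hamid ∩ Zubin ∩ Teo: 08:55-09:05, 10:05-13:10, 14:45-17:30.
Hamid ∩ Zubin ∩ Teo ∩ Divya: 08:55-09:05, 10:05-12:30, 14:45-17:30.
Hamid ∩ Zubin ∩ Teo ∩ Divya ∩ Ana: 08:55-09:05, 10:05-12:30, 14:45-16:50.
Hamid ∩ Zubin ∩ Teo ∩ Divya ∩ Ana ∩ Ravi: 10:05-12:30, 14:45-16:50.
Hamid ∩ Zubin ∩ Teo ∩ Divya ∩ Ana ∩ Ravi ∩ Dmitri: 10:05-12:30, 14:45-16:15.
The first common window of at least 50 minutes is 10:05-12:30, so the earliest start is 10:05.

10:05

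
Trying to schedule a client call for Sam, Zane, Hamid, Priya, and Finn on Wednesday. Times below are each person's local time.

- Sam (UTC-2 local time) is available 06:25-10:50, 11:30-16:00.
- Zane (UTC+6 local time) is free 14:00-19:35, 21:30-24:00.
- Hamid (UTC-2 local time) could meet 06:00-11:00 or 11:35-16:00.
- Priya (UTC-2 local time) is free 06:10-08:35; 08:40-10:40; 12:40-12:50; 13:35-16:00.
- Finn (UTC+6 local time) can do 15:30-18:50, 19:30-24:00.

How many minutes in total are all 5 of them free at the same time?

Sam in UTC: 08:25-12:50, 13:30-18:00 (add 2h to convert from UTC-2).
Zane in UTC: 08:00-13:35, 15:30-18:00 (subtract 6h to convert from UTC+6).
Hamid in UTC: 08:00-13:00, 13:35-18:00 (add 2h to convert from UTC-2).
Priya in UTC: 08:10-10:35, 10:40-12:40, 14:40-14:50, 15:35-18:00 (add 2h to convert from UTC-2).
Finn in UTC: 09:30-12:50, 13:30-18:00 (subtract 6h to convert from UTC+6).
Sam ∩ Zane: 08:25-12:50, 13:30-13:35, 15:30-18:00.
Sam ∩ Zane ∩ Hamid: 08:25-12:50, 15:30-18:00.
Sam ∩ Zane ∩ Hamid ∩ Priya: 08:25-10:35, 10:40-12:40, 15:35-18:00.
Sam ∩ Zane ∩ Hamid ∩ Priya ∩ Finn: 09:30-10:35, 10:40-12:40, 15:35-18:00.
Those are the intersection windows.
Summing the common windows: 65 + 120 + 145 = 330 minutes.

330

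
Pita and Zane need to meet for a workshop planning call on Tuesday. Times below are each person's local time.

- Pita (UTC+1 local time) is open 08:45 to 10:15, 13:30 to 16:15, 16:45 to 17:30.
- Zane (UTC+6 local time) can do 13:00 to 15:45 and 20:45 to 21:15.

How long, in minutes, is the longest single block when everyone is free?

Pita in UTC: 07:45-09:15, 12:30-15:15, 15:45-16:30 (subtract 1h to convert from UTC+1).
Zane in UTC: 07:00-09:45, 14:45-15:15 (subtract 6h to convert from UTC+6).
Pita ∩ Zane: 07:45-09:15, 14:45-15:15.
So the common availability across everyone is 07:45-09:15, 14:45-15:15.
The longest is 07:45-09:15 at 90 minutes.

90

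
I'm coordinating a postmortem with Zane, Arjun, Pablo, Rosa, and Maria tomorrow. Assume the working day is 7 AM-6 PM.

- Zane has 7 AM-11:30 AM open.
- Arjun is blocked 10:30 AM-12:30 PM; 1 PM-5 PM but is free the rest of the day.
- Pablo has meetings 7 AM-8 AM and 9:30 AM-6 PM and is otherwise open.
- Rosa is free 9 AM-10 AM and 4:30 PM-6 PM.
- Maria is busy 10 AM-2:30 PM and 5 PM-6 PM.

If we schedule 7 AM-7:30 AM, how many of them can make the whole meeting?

3

Zane free: 07:00-11:30.
Arjun free: 07:00-10:30, 12:30-13:00, 17:00-18:00 (invert busy blocks within the working day).
Pablo free: 08:00-09:30 (invert busy blocks within the working day).
Rosa free: 09:00-10:00, 16:30-18:00.
Maria free: 07:00-10:00, 14:30-17:00 (invert busy blocks within the working day).
Zane, Arjun, and Maria can make the full 07:00-07:30 slot — that's 3.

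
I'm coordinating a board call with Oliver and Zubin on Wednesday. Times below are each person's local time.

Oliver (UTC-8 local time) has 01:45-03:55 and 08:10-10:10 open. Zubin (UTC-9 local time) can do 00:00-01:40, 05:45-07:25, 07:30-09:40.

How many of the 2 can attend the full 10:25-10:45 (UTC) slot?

1

Oliver in UTC: 09:45-11:55, 16:10-18:10 (add 8h to convert from UTC-8).
Zubin in UTC: 09:00-10:40, 14:45-16:25, 16:30-18:40 (add 9h to convert from UTC-9).
Oliver can make the full 10:25-10:45 slot — that's 1.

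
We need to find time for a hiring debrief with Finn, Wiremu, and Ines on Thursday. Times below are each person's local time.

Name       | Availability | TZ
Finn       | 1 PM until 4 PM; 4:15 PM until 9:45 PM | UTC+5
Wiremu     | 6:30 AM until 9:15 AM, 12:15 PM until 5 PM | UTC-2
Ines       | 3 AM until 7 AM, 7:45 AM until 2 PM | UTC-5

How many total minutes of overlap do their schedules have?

300

Finn in UTC: 08:00-11:00, 11:15-16:45 (subtract 5h to convert from UTC+5).
Wiremu in UTC: 08:30-11:15, 14:15-19:00 (add 2h to convert from UTC-2).
Ines in UTC: 08:00-12:00, 12:45-19:00 (add 5h to convert from UTC-5).
Finn ∩ Wiremu: 08:30-11:00, 14:15-16:45.
Finn ∩ Wiremu ∩ Ines: 08:30-11:00, 14:15-16:45.
So the common availability across everyone is 08:30-11:00, 14:15-16:45.
Summing the common windows: 150 + 150 = 300 minutes.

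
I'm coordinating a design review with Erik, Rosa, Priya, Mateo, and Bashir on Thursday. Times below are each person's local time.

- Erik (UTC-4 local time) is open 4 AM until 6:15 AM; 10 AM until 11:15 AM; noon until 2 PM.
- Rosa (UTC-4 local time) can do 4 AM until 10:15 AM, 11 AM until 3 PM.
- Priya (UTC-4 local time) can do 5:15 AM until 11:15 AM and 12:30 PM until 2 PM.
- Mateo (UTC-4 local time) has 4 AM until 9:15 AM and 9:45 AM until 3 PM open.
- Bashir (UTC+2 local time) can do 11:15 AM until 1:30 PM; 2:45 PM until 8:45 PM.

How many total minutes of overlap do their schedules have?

Erik in UTC: 08:00-10:15, 14:00-15:15, 16:00-18:00 (add 4h to convert from UTC-4).
Rosa in UTC: 08:00-14:15, 15:00-19:00 (add 4h to convert from UTC-4).
Priya in UTC: 09:15-15:15, 16:30-18:00 (add 4h to convert from UTC-4).
Mateo in UTC: 08:00-13:15, 13:45-19:00 (add 4h to convert from UTC-4).
Bashir in UTC: 09:15-11:30, 12:45-18:45 (subtract 2h to convert from UTC+2).
Erik ∩ Rosa: 08:00-10:15, 14:00-14:15, 15:00-15:15, 16:00-18:00.
Erik ∩ Rosa ∩ Priya: 09:15-10:15, 14:00-14:15, 15:00-15:15, 16:30-18:00.
Erik ∩ Rosa ∩ Priya ∩ Mateo: 09:15-10:15, 14:00-14:15, 15:00-15:15, 16:30-18:00.
Erik ∩ Rosa ∩ Priya ∩ Mateo ∩ Bashir: 09:15-10:15, 14:00-14:15, 15:00-15:15, 16:30-18:00.
So the common availability across everyone is 09:15-10:15, 14:00-14:15, 15:00-15:15, 16:30-18:00.
Summing the common windows: 60 + 15 + 15 + 90 = 180 minutes.

180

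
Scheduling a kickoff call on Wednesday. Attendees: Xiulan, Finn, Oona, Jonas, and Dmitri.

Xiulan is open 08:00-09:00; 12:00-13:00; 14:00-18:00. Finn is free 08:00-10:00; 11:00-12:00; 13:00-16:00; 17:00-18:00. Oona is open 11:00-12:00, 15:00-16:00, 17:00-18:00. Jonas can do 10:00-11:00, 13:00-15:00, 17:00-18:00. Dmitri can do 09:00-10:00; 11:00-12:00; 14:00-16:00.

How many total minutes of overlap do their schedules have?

Xiulan ∩ Finn: 08:00-09:00, 14:00-16:00, 17:00-18:00.
Xiulan ∩ Finn ∩ Oona: 15:00-16:00, 17:00-18:00.
Xiulan ∩ Finn ∩ Oona ∩ Jonas: 17:00-18:00.
Xiulan ∩ Finn ∩ Oona ∩ Jonas ∩ Dmitri: ∅.
There is no time when everyone is free.
There is no common window, so the total is 0 minutes.

0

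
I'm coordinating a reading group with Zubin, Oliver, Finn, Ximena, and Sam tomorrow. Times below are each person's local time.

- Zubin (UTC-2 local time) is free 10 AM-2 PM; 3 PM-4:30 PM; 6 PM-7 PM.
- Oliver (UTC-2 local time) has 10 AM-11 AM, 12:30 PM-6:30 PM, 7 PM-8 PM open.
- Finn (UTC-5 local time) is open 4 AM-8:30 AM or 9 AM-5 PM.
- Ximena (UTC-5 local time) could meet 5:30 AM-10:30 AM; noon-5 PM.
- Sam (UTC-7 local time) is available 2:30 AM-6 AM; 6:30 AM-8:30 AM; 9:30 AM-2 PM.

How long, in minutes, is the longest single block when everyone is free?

Zubin in UTC: 12:00-16:00, 17:00-18:30, 20:00-21:00 (add 2h to convert from UTC-2).
Oliver in UTC: 12:00-13:00, 14:30-20:30, 21:00-22:00 (add 2h to convert from UTC-2).
Finn in UTC: 09:00-13:30, 14:00-22:00 (add 5h to convert from UTC-5).
Ximena in UTC: 10:30-15:30, 17:00-22:00 (add 5h to convert from UTC-5).
Sam in UTC: 09:30-13:00, 13:30-15:30, 16:30-21:00 (add 7h to convert from UTC-7).
Zubin ∩ Oliver: 12:00-13:00, 14:30-16:00, 17:00-18:30, 20:00-20:30.
Zubin ∩ Oliver ∩ Finn: 12:00-13:00, 14:30-16:00, 17:00-18:30, 20:00-20:30.
Zubin ∩ Oliver ∩ Finn ∩ Ximena: 12:00-13:00, 14:30-15:30, 17:00-18:30, 20:00-20:30.
Zubin ∩ Oliver ∩ Finn ∩ Ximena ∩ Sam: 12:00-13:00, 14:30-15:30, 17:00-18:30, 20:00-20:30.
The longest is 17:00-18:30 at 90 minutes.

90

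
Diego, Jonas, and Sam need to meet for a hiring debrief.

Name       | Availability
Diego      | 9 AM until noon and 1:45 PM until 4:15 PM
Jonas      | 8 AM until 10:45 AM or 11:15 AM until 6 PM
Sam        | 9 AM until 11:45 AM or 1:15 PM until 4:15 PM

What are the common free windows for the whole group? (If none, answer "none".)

Diego ∩ Jonas: 09:00-10:45, 11:15-12:00, 13:45-16:15.
Diego ∩ Jonas ∩ Sam: 09:00-10:45, 11:15-11:45, 13:45-16:15.

09:00-10:45, 11:15-11:45, 13:45-16:15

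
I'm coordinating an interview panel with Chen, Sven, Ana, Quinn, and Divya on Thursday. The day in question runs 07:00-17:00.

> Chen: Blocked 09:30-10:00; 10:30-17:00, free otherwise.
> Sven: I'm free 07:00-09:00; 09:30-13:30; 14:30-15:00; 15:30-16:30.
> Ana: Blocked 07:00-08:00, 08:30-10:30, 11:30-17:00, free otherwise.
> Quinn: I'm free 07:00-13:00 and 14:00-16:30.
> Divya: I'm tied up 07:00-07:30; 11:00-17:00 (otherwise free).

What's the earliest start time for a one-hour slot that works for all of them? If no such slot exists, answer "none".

none

Chen free: 07:00-09:30, 10:00-10:30 (invert busy blocks within the working day).
Sven free: 07:00-09:00, 09:30-13:30, 14:30-15:00, 15:30-16:30.
Ana free: 08:00-08:30, 10:30-11:30 (invert busy blocks within the working day).
Quinn free: 07:00-13:00, 14:00-16:30.
Divya free: 07:30-11:00 (invert busy blocks within the working day).
Chen ∩ Sven: 07:00-09:00, 10:00-10:30.
Chen ∩ Sven ∩ Ana: 08:00-08:30.
Chen ∩ Sven ∩ Ana ∩ Quinn: 08:00-08:30.
Chen ∩ Sven ∩ Ana ∩ Quinn ∩ Divya: 08:00-08:30.
No common window is at least 60 minutes long.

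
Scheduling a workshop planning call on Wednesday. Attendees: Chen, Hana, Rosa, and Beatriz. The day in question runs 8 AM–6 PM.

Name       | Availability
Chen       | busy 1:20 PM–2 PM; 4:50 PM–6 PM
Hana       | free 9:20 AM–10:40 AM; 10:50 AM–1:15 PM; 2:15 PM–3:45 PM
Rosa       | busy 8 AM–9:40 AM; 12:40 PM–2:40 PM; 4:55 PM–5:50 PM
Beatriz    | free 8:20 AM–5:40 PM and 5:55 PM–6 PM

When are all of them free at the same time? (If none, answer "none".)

09:40-10:40, 10:50-12:40, 14:40-15:45

Chen free: 08:00-13:20, 14:00-16:50 (invert busy blocks within the working day).
Hana free: 09:20-10:40, 10:50-13:15, 14:15-15:45.
Rosa free: 09:40-12:40, 14:40-16:55, 17:50-18:00 (invert busy blocks within the working day).
Beatriz free: 08:20-17:40, 17:55-18:00.
Chen ∩ Hana: 09:20-10:40, 10:50-13:15, 14:15-15:45.
Chen ∩ Hana ∩ Rosa: 09:40-10:40, 10:50-12:40, 14:40-15:45.
Chen ∩ Hana ∩ Rosa ∩ Beatriz: 09:40-10:40, 10:50-12:40, 14:40-15:45.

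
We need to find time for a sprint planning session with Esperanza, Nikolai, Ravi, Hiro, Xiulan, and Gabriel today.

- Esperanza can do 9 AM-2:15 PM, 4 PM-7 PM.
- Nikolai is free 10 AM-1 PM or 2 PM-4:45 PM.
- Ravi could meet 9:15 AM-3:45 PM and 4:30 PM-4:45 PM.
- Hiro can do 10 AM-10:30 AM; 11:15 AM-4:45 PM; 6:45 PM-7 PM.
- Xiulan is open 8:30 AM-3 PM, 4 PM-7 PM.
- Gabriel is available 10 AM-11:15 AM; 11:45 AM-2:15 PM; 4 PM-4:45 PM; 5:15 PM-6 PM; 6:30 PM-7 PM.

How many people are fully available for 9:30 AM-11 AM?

3

Esperanza, Ravi, and Xiulan can make the full 09:30-11:00 slot — that's 3.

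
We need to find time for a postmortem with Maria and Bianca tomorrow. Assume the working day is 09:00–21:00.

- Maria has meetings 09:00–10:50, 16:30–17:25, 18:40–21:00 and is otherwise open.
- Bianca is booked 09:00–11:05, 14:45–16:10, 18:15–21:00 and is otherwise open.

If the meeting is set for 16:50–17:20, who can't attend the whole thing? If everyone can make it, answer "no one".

Maria

Maria free: 10:50-16:30, 17:25-18:40 (invert busy blocks within the working day).
Bianca free: 11:05-14:45, 16:10-18:15 (invert busy blocks within the working day).
Maria: not fully free for 16:50-17:20. Bianca: free for 16:50-17:20.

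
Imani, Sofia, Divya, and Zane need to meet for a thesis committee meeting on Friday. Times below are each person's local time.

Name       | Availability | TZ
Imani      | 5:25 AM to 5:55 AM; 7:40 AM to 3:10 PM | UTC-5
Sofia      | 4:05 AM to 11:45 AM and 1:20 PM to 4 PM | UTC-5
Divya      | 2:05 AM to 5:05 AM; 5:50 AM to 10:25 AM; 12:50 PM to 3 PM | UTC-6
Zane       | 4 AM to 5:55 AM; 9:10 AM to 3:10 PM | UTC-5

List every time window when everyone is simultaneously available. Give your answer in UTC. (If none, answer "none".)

Imani in UTC: 10:25-10:55, 12:40-20:10 (add 5h to convert from UTC-5).
Sofia in UTC: 09:05-16:45, 18:20-21:00 (add 5h to convert from UTC-5).
Divya in UTC: 08:05-11:05, 11:50-16:25, 18:50-21:00 (add 6h to convert from UTC-6).
Zane in UTC: 09:00-10:55, 14:10-20:10 (add 5h to convert from UTC-5).
Imani ∩ Sofia: 10:25-10:55, 12:40-16:45, 18:20-20:10.
Imani ∩ Sofia ∩ Divya: 10:25-10:55, 12:40-16:25, 18:50-20:10.
Imani ∩ Sofia ∩ Divya ∩ Zane: 10:25-10:55, 14:10-16:25, 18:50-20:10.
Those are the intersection windows.

10:25-10:55, 14:10-16:25, 18:50-20:10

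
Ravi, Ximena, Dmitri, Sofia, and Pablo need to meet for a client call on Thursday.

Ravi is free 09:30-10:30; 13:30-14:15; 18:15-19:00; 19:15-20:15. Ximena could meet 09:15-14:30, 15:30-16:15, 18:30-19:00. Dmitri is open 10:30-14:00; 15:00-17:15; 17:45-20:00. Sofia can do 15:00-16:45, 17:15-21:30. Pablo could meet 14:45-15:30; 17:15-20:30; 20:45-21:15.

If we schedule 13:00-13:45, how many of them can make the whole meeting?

2

Ximena and Dmitri can make the full 13:00-13:45 slot — that's 2.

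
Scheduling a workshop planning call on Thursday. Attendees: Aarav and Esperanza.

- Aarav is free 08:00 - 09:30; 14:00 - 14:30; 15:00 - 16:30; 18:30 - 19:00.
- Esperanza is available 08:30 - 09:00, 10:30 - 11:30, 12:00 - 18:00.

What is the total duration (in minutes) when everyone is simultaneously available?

Aarav ∩ Esperanza: 08:30-09:00, 14:00-14:30, 15:00-16:30.
So the common availability across everyone is 08:30-09:00, 14:00-14:30, 15:00-16:30.
Summing the common windows: 30 + 30 + 90 = 150 minutes.

150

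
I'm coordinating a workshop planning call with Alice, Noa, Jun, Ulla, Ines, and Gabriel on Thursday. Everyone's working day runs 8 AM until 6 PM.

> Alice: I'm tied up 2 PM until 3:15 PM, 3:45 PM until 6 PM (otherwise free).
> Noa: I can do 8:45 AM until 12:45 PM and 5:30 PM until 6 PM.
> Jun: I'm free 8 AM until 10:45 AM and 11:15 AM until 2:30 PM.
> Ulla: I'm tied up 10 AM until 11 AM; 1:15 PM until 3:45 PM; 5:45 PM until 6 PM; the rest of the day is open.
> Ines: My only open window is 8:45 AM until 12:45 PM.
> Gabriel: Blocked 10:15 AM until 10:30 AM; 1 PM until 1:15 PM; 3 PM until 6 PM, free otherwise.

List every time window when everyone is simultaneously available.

08:45-10:00, 11:15-12:45

Alice free: 08:00-14:00, 15:15-15:45 (invert busy blocks within the working day).
Noa free: 08:45-12:45, 17:30-18:00.
Jun free: 08:00-10:45, 11:15-14:30.
Ulla free: 08:00-10:00, 11:00-13:15, 15:45-17:45 (invert busy blocks within the working day).
Ines free: 08:45-12:45.
Gabriel free: 08:00-10:15, 10:30-13:00, 13:15-15:00 (invert busy blocks within the working day).
Alice ∩ Noa: 08:45-12:45.
Alice ∩ Noa ∩ Jun: 08:45-10:45, 11:15-12:45.
Alice ∩ Noa ∩ Jun ∩ Ulla: 08:45-10:00, 11:15-12:45.
Alice ∩ Noa ∩ Jun ∩ Ulla ∩ Ines: 08:45-10:00, 11:15-12:45.
Alice ∩ Noa ∩ Jun ∩ Ulla ∩ Ines ∩ Gabriel: 08:45-10:00, 11:15-12:45.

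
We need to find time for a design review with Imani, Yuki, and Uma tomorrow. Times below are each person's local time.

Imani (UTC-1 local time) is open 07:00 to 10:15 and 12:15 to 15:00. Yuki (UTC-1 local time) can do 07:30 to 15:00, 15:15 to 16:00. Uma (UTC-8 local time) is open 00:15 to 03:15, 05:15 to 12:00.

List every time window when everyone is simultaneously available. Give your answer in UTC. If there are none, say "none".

08:30-11:15, 13:15-16:00

Imani in UTC: 08:00-11:15, 13:15-16:00 (add 1h to convert from UTC-1).
Yuki in UTC: 08:30-16:00, 16:15-17:00 (add 1h to convert from UTC-1).
Uma in UTC: 08:15-11:15, 13:15-20:00 (add 8h to convert from UTC-8).
Imani ∩ Yuki: 08:30-11:15, 13:15-16:00.
Imani ∩ Yuki ∩ Uma: 08:30-11:15, 13:15-16:00.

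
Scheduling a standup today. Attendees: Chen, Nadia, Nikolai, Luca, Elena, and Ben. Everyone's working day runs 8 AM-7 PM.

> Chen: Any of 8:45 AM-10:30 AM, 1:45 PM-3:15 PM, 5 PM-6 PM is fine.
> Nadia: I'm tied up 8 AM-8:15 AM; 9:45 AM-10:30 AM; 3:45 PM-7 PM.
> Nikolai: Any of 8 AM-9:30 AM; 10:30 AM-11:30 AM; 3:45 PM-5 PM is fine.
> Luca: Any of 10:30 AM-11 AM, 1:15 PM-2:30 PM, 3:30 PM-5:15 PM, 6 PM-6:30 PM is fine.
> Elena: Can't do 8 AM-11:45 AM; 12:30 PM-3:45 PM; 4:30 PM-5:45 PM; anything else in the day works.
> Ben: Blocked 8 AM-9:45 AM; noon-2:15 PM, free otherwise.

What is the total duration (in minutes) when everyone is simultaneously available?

Chen free: 08:45-10:30, 13:45-15:15, 17:00-18:00.
Nadia free: 08:15-09:45, 10:30-15:45 (invert busy blocks within the working day).
Nikolai free: 08:00-09:30, 10:30-11:30, 15:45-17:00.
Luca free: 10:30-11:00, 13:15-14:30, 15:30-17:15, 18:00-18:30.
Elena free: 11:45-12:30, 15:45-16:30, 17:45-19:00 (invert busy blocks within the working day).
Ben free: 09:45-12:00, 14:15-19:00 (invert busy blocks within the working day).
Chen ∩ Nadia: 08:45-09:45, 13:45-15:15.
Chen ∩ Nadia ∩ Nikolai: 08:45-09:30.
Chen ∩ Nadia ∩ Nikolai ∩ Luca: ∅.
Chen ∩ Nadia ∩ Nikolai ∩ Luca ∩ Elena: ∅.
Chen ∩ Nadia ∩ Nikolai ∩ Luca ∩ Elena ∩ Ben: ∅.
There is no time when everyone is free.
There is no common window, so the total is 0 minutes.

0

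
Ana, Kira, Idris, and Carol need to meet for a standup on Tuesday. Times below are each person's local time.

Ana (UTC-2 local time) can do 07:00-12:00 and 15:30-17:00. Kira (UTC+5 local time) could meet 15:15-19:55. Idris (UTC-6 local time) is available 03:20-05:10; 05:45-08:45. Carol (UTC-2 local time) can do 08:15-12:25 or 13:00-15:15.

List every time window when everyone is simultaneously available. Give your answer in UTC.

10:15-11:10, 11:45-14:00

Ana in UTC: 09:00-14:00, 17:30-19:00 (add 2h to convert from UTC-2).
Kira in UTC: 10:15-14:55 (subtract 5h to convert from UTC+5).
Idris in UTC: 09:20-11:10, 11:45-14:45 (add 6h to convert from UTC-6).
Carol in UTC: 10:15-14:25, 15:00-17:15 (add 2h to convert from UTC-2).
Ana ∩ Kira: 10:15-14:00.
Ana ∩ Kira ∩ Idris: 10:15-11:10, 11:45-14:00.
Ana ∩ Kira ∩ Idris ∩ Carol: 10:15-11:10, 11:45-14:00.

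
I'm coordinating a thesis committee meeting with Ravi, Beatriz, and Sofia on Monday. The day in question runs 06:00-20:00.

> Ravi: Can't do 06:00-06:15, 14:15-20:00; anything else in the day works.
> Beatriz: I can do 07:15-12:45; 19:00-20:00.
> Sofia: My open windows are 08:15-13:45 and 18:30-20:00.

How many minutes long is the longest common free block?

270

Ravi free: 06:15-14:15 (invert busy blocks within the working day).
Beatriz free: 07:15-12:45, 19:00-20:00.
Sofia free: 08:15-13:45, 18:30-20:00.
Ravi ∩ Beatriz: 07:15-12:45.
Ravi ∩ Beatriz ∩ Sofia: 08:15-12:45.
The longest is 08:15-12:45 at 270 minutes.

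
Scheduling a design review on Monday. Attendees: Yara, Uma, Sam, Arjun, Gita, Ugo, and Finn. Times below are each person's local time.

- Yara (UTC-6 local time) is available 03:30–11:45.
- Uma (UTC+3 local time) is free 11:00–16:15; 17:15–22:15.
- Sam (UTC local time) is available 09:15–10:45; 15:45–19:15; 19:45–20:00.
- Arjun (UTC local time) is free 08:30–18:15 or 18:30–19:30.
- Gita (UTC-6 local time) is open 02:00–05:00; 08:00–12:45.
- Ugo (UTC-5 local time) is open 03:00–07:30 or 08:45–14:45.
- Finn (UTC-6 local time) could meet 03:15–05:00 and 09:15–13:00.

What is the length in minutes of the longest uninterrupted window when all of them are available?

120

Yara in UTC: 09:30-17:45 (add 6h to convert from UTC-6).
Uma in UTC: 08:00-13:15, 14:15-19:15 (subtract 3h to convert from UTC+3).
Sam in UTC: 09:15-10:45, 15:45-19:15, 19:45-20:00.
Arjun in UTC: 08:30-18:15, 18:30-19:30.
Gita in UTC: 08:00-11:00, 14:00-18:45 (add 6h to convert from UTC-6).
Ugo in UTC: 08:00-12:30, 13:45-19:45 (add 5h to convert from UTC-5).
Finn in UTC: 09:15-11:00, 15:15-19:00 (add 6h to convert from UTC-6).
Yara ∩ Uma: 09:30-13:15, 14:15-17:45.
Yara ∩ Uma ∩ Sam: 09:30-10:45, 15:45-17:45.
Yara ∩ Uma ∩ Sam ∩ Arjun: 09:30-10:45, 15:45-17:45.
Yara ∩ Uma ∩ Sam ∩ Arjun ∩ Gita: 09:30-10:45, 15:45-17:45.
Yara ∩ Uma ∩ Sam ∩ Arjun ∩ Gita ∩ Ugo: 09:30-10:45, 15:45-17:45.
Yara ∩ Uma ∩ Sam ∩ Arjun ∩ Gita ∩ Ugo ∩ Finn: 09:30-10:45, 15:45-17:45.
So the common availability across everyone is 09:30-10:45, 15:45-17:45.
The longest is 15:45-17:45 at 120 minutes.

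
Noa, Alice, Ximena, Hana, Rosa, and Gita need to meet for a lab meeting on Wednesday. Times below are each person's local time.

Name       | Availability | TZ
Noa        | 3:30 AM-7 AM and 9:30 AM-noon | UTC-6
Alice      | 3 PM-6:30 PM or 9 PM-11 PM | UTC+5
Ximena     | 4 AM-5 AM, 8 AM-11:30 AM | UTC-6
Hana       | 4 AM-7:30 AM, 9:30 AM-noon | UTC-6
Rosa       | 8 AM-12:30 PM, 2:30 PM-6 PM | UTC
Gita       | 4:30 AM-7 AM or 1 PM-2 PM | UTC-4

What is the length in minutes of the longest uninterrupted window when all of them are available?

60

Noa in UTC: 09:30-13:00, 15:30-18:00 (add 6h to convert from UTC-6).
Alice in UTC: 10:00-13:30, 16:00-18:00 (subtract 5h to convert from UTC+5).
Ximena in UTC: 10:00-11:00, 14:00-17:30 (add 6h to convert from UTC-6).
Hana in UTC: 10:00-13:30, 15:30-18:00 (add 6h to convert from UTC-6).
Rosa in UTC: 08:00-12:30, 14:30-18:00.
Gita in UTC: 08:30-11:00, 17:00-18:00 (add 4h to convert from UTC-4).
Noa ∩ Alice: 10:00-13:00, 16:00-18:00.
Noa ∩ Alice ∩ Ximena: 10:00-11:00, 16:00-17:30.
Noa ∩ Alice ∩ Ximena ∩ Hana: 10:00-11:00, 16:00-17:30.
Noa ∩ Alice ∩ Ximena ∩ Hana ∩ Rosa: 10:00-11:00, 16:00-17:30.
Noa ∩ Alice ∩ Ximena ∩ Hana ∩ Rosa ∩ Gita: 10:00-11:00, 17:00-17:30.
The longest is 10:00-11:00 at 60 minutes.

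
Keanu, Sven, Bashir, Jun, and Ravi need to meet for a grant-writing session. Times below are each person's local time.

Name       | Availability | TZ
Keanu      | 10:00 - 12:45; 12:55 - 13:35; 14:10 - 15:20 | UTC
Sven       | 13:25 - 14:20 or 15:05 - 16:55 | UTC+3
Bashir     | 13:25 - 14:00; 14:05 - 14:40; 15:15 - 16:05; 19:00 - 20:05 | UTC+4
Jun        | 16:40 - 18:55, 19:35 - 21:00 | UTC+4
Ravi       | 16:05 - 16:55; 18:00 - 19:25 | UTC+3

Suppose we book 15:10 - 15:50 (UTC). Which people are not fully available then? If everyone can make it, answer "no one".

Jun, Keanu, Sven

Keanu in UTC: 10:00-12:45, 12:55-13:35, 14:10-15:20.
Sven in UTC: 10:25-11:20, 12:05-13:55 (subtract 3h to convert from UTC+3).
Bashir in UTC: 09:25-10:00, 10:05-10:40, 11:15-12:05, 15:00-16:05 (subtract 4h to convert from UTC+4).
Jun in UTC: 12:40-14:55, 15:35-17:00 (subtract 4h to convert from UTC+4).
Ravi in UTC: 13:05-13:55, 15:00-16:25 (subtract 3h to convert from UTC+3).
Keanu: not fully free for 15:10-15:50. Sven: not fully free for 15:10-15:50. Bashir: free for 15:10-15:50. Jun: not fully free for 15:10-15:50. Ravi: free for 15:10-15:50.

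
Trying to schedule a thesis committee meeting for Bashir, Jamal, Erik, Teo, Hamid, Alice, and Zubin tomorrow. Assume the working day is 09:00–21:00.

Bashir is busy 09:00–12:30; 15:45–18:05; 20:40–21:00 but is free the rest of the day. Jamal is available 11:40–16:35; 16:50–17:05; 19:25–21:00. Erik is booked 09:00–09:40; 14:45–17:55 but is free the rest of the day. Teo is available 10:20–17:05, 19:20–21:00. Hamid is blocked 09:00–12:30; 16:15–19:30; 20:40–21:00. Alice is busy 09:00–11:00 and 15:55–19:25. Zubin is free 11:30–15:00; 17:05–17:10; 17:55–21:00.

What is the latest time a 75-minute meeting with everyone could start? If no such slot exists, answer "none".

Bashir free: 12:30-15:45, 18:05-20:40 (invert busy blocks within the working day).
Jamal free: 11:40-16:35, 16:50-17:05, 19:25-21:00.
Erik free: 09:40-14:45, 17:55-21:00 (invert busy blocks within the working day).
Teo free: 10:20-17:05, 19:20-21:00.
Hamid free: 12:30-16:15, 19:30-20:40 (invert busy blocks within the working day).
Alice free: 11:00-15:55, 19:25-21:00 (invert busy blocks within the working day).
Zubin free: 11:30-15:00, 17:05-17:10, 17:55-21:00.
Bashir ∩ Jamal: 12:30-15:45, 19:25-20:40.
Bashir ∩ Jamal ∩ Erik: 12:30-14:45, 19:25-20:40.
Bashir ∩ Jamal ∩ Erik ∩ Teo: 12:30-14:45, 19:25-20:40.
Bashir ∩ Jamal ∩ Erik ∩ Teo ∩ Hamid: 12:30-14:45, 19:30-20:40.
Bashir ∩ Jamal ∩ Erik ∩ Teo ∩ Hamid ∩ Alice: 12:30-14:45, 19:30-20:40.
Bashir ∩ Jamal ∩ Erik ∩ Teo ∩ Hamid ∩ Alice ∩ Zubin: 12:30-14:45, 19:30-20:40.
The last common window of at least 75 minutes is 12:30-14:45; a 75-minute meeting can start as late as 13:30 and still end by 14:45.

13:30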